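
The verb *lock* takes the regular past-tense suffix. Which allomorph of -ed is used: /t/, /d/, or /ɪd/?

The stem *lock* ends in a voiceless consonant other than /t/.
The -ed suffix is realized as /ɪd/ after /t, d/; as /t/ after other voiceless consonants; and as /d/ after other voiced sounds.
So -ed on *lock* is pronounced /t/.

/t/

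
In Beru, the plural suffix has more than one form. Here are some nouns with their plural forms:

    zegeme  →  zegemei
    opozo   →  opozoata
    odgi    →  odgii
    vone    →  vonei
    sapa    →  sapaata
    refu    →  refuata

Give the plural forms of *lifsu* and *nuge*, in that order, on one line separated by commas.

lifsuata, nugei

The alternation tracks the last vowel of the stem — -i when the last vowel of the stem is a front vowel (*zegeme*, *odgi*, *vone*); -ata when the last vowel of the stem is a back vowel (*opozo*, *sapa*, *refu*).
Since the last vowel of *lifsu* is /u/ (a back vowel), it takes -ata, giving *lifsuata*.
*nuge* — last vowel /e/ (a front vowel) → -i → *nugei*.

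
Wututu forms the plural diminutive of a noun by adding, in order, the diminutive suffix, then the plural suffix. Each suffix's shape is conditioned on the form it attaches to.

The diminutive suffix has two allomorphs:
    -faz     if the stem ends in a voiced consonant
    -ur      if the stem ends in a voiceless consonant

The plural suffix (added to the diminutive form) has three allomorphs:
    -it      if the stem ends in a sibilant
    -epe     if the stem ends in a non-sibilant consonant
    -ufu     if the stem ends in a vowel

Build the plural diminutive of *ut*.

*ut*: final consonant = /t/, voiceless → -ur → *utur*.
The final sound of the diminutive form *utur* is /r/, which is a non-sibilant consonant, so the plural suffix is -epe, giving *uturepe*.

uturepe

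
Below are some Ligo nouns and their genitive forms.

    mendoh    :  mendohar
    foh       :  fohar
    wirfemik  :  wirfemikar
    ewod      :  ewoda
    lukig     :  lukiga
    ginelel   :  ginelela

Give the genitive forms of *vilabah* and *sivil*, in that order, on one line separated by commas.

vilabahar, sivila

The alternation tracks the final consonant of the stem — -ar when the stem ends in a voiceless consonant (*mendoh*, *foh*, *wirfemik*); -a when the stem ends in a voiced consonant (*ewod*, *lukig*, *ginelel*).
The final consonant of *vilabah* is /h/, which is voiceless, so the suffix is -ar, giving *vilabahar*.
The final consonant of *sivil* is /l/, which is voiced, so the suffix is -a, giving *sivila*.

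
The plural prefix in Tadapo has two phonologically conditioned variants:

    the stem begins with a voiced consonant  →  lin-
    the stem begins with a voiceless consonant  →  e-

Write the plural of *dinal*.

lindinal

*dinal* — first consonant /d/ (voiced) → lin- → *lindinal*.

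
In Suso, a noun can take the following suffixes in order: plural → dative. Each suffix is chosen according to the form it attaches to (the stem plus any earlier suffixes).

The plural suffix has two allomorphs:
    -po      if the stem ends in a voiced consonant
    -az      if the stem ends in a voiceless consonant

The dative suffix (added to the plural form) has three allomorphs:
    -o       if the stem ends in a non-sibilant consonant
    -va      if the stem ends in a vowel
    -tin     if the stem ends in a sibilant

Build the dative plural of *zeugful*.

zeugfulpova

Since the final consonant of *zeugful* is /l/ (voiced), it takes -po, giving *zeugfulpo*.
The plural form *zeugfulpo* — final sound /o/ (a vowel) → -va → *zeugfulpova*.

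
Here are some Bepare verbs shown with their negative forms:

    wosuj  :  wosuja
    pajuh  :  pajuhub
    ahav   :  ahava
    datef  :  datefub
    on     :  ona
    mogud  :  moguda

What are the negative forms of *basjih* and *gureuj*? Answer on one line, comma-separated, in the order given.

The alternation tracks the final consonant of the stem — -ub when the stem ends in a voiceless consonant (*pajuh*, *datef*); -a when the stem ends in a voiced consonant (*wosuj*, *ahav*, *on*, *mogud*).
*basjih*: final consonant = /h/, voiceless → -ub → *basjihub*.
Since the final consonant of *gureuj* is /j/ (voiced), it takes -a, giving *gureuja*.

basjihub, gureuja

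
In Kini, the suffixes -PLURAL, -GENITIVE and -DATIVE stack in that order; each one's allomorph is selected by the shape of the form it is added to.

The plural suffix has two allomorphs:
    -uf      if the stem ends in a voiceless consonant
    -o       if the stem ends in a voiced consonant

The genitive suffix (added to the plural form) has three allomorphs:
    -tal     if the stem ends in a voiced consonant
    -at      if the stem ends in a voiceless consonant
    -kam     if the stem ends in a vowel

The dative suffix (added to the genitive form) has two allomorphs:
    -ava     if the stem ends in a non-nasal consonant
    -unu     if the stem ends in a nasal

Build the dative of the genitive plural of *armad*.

The final consonant of *armad* is /d/, which is voiced, so the plural suffix is -o, giving *armado*.
The final sound of the plural form *armado* is /o/, which is a vowel, so the genitive suffix is -kam, giving *armadokam*.
The genitive form *armadokam* — final consonant /m/ (a nasal) → -unu → *armadokamunu*.

armadokamunu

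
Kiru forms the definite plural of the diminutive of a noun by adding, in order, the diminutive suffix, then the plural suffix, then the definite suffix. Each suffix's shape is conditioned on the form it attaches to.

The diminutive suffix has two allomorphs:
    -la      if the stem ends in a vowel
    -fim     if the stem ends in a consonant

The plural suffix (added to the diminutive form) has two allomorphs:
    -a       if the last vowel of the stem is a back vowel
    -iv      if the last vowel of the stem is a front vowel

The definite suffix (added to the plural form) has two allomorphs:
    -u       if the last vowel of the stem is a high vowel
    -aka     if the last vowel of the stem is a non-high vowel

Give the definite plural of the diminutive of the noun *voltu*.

voltulaaaka

The final sound of *voltu* is /u/, which is a vowel, so the diminutive suffix is -la, giving *voltula*.
Since the last vowel of the diminutive form *voltula* is /a/ (a back vowel), it takes -a, giving *voltulaa*.
Since the last vowel of the plural form *voltulaa* is /a/ (a non-high vowel), it takes -aka, giving *voltulaaaka*.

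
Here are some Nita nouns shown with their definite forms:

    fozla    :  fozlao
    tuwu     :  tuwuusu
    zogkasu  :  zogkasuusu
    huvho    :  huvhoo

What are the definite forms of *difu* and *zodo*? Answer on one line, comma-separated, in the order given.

The alternation tracks the last vowel of the stem — -usu when the last vowel of the stem is a high vowel (*tuwu*, *zogkasu*); -o when the last vowel of the stem is a non-high vowel (*fozla*, *huvho*).
*difu*: last vowel = /u/, a high vowel → -usu → *difuusu*.
The last vowel of *zodo* is /o/, which is a non-high vowel, so the suffix is -o, giving *zodoo*.

difuusu, zodoo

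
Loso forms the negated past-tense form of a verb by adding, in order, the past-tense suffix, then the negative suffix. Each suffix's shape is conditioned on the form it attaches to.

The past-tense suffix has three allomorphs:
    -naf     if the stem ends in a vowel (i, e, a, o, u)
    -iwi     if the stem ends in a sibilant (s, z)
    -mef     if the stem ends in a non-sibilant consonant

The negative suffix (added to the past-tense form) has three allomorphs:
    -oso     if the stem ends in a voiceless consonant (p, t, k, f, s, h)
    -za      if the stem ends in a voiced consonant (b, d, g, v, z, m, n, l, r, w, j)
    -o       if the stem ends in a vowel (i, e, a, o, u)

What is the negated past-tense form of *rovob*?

*rovob*: final sound = /b/, a non-sibilant consonant → -mef → *rovobmef*.
The past-tense form *rovobmef*: final sound = /f/, a voiceless consonant → -oso → *rovobmefoso*.

rovobmefoso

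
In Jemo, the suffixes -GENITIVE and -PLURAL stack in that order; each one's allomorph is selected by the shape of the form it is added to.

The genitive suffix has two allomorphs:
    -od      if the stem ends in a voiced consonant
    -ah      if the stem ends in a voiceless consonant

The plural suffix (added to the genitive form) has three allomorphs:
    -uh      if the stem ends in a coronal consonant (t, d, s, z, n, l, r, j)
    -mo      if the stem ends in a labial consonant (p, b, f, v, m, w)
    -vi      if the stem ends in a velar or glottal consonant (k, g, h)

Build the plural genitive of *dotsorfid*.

dotsorfidoduh

Since the final consonant of *dotsorfid* is /d/ (voiced), it takes -od, giving *dotsorfidod*.
Since the final consonant of the genitive form *dotsorfidod* is /d/ (coronal), it takes -uh, giving *dotsorfidoduh*.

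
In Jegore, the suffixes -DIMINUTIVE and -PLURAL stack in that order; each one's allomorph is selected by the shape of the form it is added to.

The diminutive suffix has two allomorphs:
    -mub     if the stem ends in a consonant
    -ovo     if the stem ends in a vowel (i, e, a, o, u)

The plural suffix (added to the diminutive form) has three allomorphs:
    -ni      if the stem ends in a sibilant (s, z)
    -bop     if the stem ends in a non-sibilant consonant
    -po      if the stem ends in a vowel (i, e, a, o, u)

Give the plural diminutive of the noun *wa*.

waovopo

*wa* — final sound /a/ (a vowel) → -ovo → *waovo*.
The final sound of the diminutive form *waovo* is /o/, which is a vowel, so the plural suffix is -po, giving *waovopo*.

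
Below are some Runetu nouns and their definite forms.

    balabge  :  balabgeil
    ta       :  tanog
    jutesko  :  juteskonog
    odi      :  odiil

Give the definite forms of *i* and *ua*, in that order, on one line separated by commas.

The pattern is front/back vowel harmony: -il when the last vowel of the stem is a front vowel (*balabge*, *odi*); -nog when the last vowel of the stem is a back vowel (*ta*, *jutesko*).
The last vowel of *i* is /i/, which is a front vowel, so the suffix is -il, giving *iil*.
The last vowel of *ua* is /a/, which is a back vowel, so the suffix is -nog, giving *uanog*.

iil, uanog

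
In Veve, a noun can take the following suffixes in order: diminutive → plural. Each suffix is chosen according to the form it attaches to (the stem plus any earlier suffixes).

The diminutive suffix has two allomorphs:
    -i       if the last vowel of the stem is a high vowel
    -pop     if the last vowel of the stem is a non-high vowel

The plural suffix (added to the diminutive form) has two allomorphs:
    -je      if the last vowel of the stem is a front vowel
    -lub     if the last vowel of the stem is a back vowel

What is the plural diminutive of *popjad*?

*popjad*: last vowel = /a/, a non-high vowel → -pop → *popjadpop*.
The diminutive form *popjadpop* — last vowel /o/ (a back vowel) → -lub → *popjadpoplub*.

popjadpoplub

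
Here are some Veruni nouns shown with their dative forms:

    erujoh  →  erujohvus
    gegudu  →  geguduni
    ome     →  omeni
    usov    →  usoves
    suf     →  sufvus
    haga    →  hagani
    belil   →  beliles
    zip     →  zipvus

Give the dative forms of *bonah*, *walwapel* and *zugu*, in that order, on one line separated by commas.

The alternation tracks the final sound of the stem — -vus when the stem ends in a voiceless consonant (*erujoh*, *suf*, *zip*); -es when the stem ends in a voiced consonant (*usov*, *belil*); -ni when the stem ends in a vowel (*gegudu*, *ome*, *haga*).
The final sound of *bonah* is /h/, which is a voiceless consonant, so the suffix is -vus, giving *bonahvus*.
*walwapel*: final sound = /l/, a voiced consonant → -es → *walwapeles*.
The final sound of *zugu* is /u/, which is a vowel, so the suffix is -ni, giving *zuguni*.

bonahvus, walwapeles, zuguni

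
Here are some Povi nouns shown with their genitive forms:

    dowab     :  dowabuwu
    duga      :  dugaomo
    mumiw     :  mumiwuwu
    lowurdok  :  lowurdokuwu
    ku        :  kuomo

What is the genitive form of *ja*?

Looking at the final sound of each stem: -uwu when the stem ends in a consonant (*dowab*, *mumiw*, *lowurdok*); -omo when the stem ends in a vowel (*duga*, *ku*).
Since the final sound of *ja* is /a/ (a vowel), it takes -omo, giving *jaomo*.

jaomo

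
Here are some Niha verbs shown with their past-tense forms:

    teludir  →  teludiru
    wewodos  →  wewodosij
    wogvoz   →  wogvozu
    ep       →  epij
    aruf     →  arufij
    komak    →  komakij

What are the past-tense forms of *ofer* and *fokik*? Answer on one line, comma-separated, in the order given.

oferu, fokikij

The pattern is voicing of the final consonant: -ij when the stem ends in a voiceless consonant (*wewodos*, *ep*, *aruf*, *komak*); -u when the stem ends in a voiced consonant (*teludir*, *wogvoz*).
*ofer*: final consonant = /r/, voiced → -u → *oferu*.
Since the final consonant of *fokik* is /k/ (voiceless), it takes -ij, giving *fokikij*.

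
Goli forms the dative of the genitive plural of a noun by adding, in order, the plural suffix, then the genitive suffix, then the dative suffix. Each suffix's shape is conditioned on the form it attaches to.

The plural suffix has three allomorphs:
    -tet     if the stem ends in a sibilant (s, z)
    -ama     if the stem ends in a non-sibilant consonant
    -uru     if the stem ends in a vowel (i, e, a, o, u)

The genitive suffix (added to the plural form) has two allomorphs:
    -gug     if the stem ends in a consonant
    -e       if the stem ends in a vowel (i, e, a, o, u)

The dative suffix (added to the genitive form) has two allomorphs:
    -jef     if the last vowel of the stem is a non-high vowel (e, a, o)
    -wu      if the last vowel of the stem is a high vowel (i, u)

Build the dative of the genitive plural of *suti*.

sutiuruejef

*suti*: final sound = /i/, a vowel → -uru → *sutiuru*.
The plural form *sutiuru* — final sound /u/ (a vowel) → -e → *sutiurue*.
The genitive form *sutiurue* — last vowel /e/ (a non-high vowel) → -jef → *sutiuruejef*.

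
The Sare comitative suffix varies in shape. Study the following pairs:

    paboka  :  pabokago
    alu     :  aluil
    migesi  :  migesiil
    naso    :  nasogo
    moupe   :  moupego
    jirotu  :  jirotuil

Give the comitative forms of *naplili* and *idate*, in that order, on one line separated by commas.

napliliil, idatego

The alternation tracks the last vowel of the stem — -il when the last vowel of the stem is a high vowel (*alu*, *migesi*, *jirotu*); -go when the last vowel of the stem is a non-high vowel (*paboka*, *naso*, *moupe*).
The last vowel of *naplili* is /i/, which is a high vowel, so the suffix is -il, giving *napliliil*.
*idate* — last vowel /e/ (a non-high vowel) → -go → *idatego*.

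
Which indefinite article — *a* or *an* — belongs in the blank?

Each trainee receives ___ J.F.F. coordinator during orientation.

a

The indefinite article is chosen by the initial *sound* of the following word, not its spelling.
The initialism *J.F.F.* is read letter by letter; the first letter, J, is pronounced /dʒeɪ/, which begins with a consonant sound.
So the article is *a*: Each trainee receives a J.F.F. coordinator during orientation.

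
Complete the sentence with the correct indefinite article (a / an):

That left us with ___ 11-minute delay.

an

The indefinite article is chosen by the initial *sound* of the following word, not its spelling.
The number *11* is spoken "eleven", beginning with /ɪˈlɛvən/ — a vowel sound.
So the article is *an*: That left us with an 11-minute delay.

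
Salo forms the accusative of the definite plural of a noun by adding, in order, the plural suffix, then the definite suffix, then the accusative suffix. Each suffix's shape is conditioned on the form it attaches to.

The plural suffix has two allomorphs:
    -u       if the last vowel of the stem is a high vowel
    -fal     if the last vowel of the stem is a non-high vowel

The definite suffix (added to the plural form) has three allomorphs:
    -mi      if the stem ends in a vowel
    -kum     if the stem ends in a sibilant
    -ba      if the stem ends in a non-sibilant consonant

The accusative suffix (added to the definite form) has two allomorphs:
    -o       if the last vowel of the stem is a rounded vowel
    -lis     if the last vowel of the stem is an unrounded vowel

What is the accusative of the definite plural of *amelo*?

amelofalbalis

*amelo*: last vowel = /o/, a non-high vowel → -fal → *amelofal*.
Since the final sound of the plural form *amelofal* is /l/ (a non-sibilant consonant), it takes -ba, giving *amelofalba*.
The definite form *amelofalba*: last vowel = /a/, an unrounded vowel → -lis → *amelofalbalis*.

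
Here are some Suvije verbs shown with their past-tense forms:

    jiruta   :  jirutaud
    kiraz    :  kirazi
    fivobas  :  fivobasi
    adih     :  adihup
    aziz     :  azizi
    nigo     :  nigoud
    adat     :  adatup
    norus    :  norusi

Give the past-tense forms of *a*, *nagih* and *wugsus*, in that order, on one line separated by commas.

The pattern is sibilance of the final sound: -i when the stem ends in a sibilant (*kiraz*, *fivobas*, *aziz*, *norus*); -up when the stem ends in a non-sibilant consonant (*adih*, *adat*); -ud when the stem ends in a vowel (*jiruta*, *nigo*).
Since the final sound of *a* is /a/ (a vowel), it takes -ud, giving *aud*.
*nagih*: final sound = /h/, a non-sibilant consonant → -up → *nagihup*.
The final sound of *wugsus* is /s/, which is a sibilant, so the suffix is -i, giving *wugsusi*.

aud, nagihup, wugsusi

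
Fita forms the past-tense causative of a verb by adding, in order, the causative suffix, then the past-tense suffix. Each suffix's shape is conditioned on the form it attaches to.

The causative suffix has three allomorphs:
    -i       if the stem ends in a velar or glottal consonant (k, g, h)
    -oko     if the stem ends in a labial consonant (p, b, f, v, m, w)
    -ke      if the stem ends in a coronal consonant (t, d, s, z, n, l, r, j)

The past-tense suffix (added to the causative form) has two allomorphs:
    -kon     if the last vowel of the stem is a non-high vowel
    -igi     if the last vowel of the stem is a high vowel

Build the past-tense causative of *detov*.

Since the final consonant of *detov* is /v/ (labial), it takes -oko, giving *detovoko*.
The causative form *detovoko*: last vowel = /o/, a non-high vowel → -kon → *detovokokon*.

detovokokon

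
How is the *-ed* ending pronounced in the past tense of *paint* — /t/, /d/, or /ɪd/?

/ɪd/

The stem *paint* ends in /t/ or /d/.
The -ed suffix is realized as /ɪd/ after /t, d/; as /t/ after other voiceless consonants; and as /d/ after other voiced sounds.
So -ed on *paint* is pronounced /ɪd/.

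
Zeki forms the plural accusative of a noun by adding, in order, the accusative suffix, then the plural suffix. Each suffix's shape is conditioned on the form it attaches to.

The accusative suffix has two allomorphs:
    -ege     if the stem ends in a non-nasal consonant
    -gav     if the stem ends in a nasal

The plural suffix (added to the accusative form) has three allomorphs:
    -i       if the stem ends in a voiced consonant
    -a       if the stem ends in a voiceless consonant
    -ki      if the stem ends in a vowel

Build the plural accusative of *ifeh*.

The final consonant of *ifeh* is /h/, which is non-nasal, so the accusative suffix is -ege, giving *ifehege*.
The final sound of the accusative form *ifehege* is /e/, which is a vowel, so the plural suffix is -ki, giving *ifehegeki*.

ifehegeki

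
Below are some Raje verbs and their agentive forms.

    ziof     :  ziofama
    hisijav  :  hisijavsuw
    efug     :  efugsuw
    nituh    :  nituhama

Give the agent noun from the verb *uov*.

The pattern is voicing of the final consonant: -ama when the stem ends in a voiceless consonant (*ziof*, *nituh*); -suw when the stem ends in a voiced consonant (*hisijav*, *efug*).
*uov*: final consonant = /v/, voiced → -suw → *uovsuw*.

uovsuw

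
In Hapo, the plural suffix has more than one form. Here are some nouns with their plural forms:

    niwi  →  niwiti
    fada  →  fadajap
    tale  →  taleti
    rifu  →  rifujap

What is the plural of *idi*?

Looking at the last vowel of each stem: -ti when the last vowel of the stem is a front vowel (*niwi*, *tale*); -jap when the last vowel of the stem is a back vowel (*fada*, *rifu*).
*idi* — last vowel /i/ (a front vowel) → -ti → *iditi*.

iditi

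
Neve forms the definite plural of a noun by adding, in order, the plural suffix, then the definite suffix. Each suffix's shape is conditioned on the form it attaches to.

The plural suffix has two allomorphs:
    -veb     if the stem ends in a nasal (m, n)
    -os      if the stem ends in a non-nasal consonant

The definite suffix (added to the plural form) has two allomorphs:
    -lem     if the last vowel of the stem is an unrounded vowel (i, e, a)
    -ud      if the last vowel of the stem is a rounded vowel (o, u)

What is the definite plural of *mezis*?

mezisosud

Since the final consonant of *mezis* is /s/ (non-nasal), it takes -os, giving *mezisos*.
Since the last vowel of the plural form *mezisos* is /o/ (a rounded vowel), it takes -ud, giving *mezisosud*.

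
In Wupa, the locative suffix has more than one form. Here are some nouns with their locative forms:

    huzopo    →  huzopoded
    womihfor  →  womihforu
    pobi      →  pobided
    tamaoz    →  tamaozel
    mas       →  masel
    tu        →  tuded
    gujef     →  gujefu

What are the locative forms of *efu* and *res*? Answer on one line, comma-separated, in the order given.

efuded, resel

The pattern is sibilance of the final sound: -el when the stem ends in a sibilant (*tamaoz*, *mas*); -u when the stem ends in a non-sibilant consonant (*womihfor*, *gujef*); -ded when the stem ends in a vowel (*huzopo*, *pobi*, *tu*).
*efu* — final sound /u/ (a vowel) → -ded → *efuded*.
The final sound of *res* is /s/, which is a sibilant, so the suffix is -el, giving *resel*.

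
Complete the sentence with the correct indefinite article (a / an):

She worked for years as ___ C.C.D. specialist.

The indefinite article is chosen by the initial *sound* of the following word, not its spelling.
The initialism *C.C.D.* is read letter by letter; the first letter, C, is pronounced /siː/, which begins with a consonant sound.
So the article is *a*: She worked for years as a C.C.D. specialist.

a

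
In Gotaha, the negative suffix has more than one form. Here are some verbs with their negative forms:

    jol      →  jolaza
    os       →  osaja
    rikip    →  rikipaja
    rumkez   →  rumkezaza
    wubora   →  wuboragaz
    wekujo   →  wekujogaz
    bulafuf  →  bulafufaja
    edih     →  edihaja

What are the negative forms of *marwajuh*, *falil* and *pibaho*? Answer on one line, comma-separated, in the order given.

The alternation tracks the final sound of the stem — -aja when the stem ends in a voiceless consonant (*os*, *rikip*, *bulafuf*, *edih*); -aza when the stem ends in a voiced consonant (*jol*, *rumkez*); -gaz when the stem ends in a vowel (*wubora*, *wekujo*).
The final sound of *marwajuh* is /h/, which is a voiceless consonant, so the suffix is -aja, giving *marwajuhaja*.
The final sound of *falil* is /l/, which is a voiced consonant, so the suffix is -aza, giving *falilaza*.
*pibaho*: final sound = /o/, a vowel → -gaz → *pibahogaz*.

marwajuhaja, falilaza, pibahogaz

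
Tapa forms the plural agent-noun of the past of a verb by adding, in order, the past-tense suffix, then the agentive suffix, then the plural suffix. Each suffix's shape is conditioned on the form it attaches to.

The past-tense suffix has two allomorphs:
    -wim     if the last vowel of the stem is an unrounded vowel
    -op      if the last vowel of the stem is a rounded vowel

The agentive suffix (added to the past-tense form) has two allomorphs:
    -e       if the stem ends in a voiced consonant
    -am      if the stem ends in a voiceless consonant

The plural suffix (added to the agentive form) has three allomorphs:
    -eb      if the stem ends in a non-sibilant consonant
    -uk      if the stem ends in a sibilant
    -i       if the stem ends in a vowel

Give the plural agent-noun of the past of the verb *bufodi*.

Since the last vowel of *bufodi* is /i/ (an unrounded vowel), it takes -wim, giving *bufodiwim*.
The final consonant of the past-tense form *bufodiwim* is /m/, which is voiced, so the agentive suffix is -e, giving *bufodiwime*.
The final sound of the agentive form *bufodiwime* is /e/, which is a vowel, so the plural suffix is -i, giving *bufodiwimei*.

bufodiwimei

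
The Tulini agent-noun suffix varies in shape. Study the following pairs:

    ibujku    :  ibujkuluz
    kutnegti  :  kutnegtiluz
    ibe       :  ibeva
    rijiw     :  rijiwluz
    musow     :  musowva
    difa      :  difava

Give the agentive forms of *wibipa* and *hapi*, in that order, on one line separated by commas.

The alternation tracks the last vowel of the stem — -luz when the last vowel of the stem is a high vowel (*ibujku*, *kutnegti*, *rijiw*); -va when the last vowel of the stem is a non-high vowel (*ibe*, *musow*, *difa*).
Since the last vowel of *wibipa* is /a/ (a non-high vowel), it takes -va, giving *wibipava*.
*hapi*: last vowel = /i/, a high vowel → -luz → *hapiluz*.

wibipava, hapiluz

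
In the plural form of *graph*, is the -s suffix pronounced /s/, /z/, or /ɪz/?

/s/

The stem *graph* ends in a voiceless non-sibilant consonant.
The plural suffix surfaces as /ɪz/ after sibilants, /s/ after other voiceless consonants, and /z/ after other voiced sounds.
So the plural -s on *graph* is pronounced /s/.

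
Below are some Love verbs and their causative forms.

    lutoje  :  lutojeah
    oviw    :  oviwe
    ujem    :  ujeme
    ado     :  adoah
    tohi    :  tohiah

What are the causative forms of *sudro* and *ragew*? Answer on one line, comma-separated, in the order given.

Looking at the final sound of each stem: -e when the stem ends in a consonant (*oviw*, *ujem*); -ah when the stem ends in a vowel (*lutoje*, *ado*, *tohi*).
*sudro*: final sound = /o/, a vowel → -ah → *sudroah*.
Since the final sound of *ragew* is /w/ (a consonant), it takes -e, giving *ragewe*.

sudroah, ragewe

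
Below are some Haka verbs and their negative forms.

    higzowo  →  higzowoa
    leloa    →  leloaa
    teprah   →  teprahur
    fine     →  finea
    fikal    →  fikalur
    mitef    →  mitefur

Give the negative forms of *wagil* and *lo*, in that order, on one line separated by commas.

The pattern is consonant vs. vowel: -ur when the stem ends in a consonant (*teprah*, *fikal*, *mitef*); -a when the stem ends in a vowel (*higzowo*, *leloa*, *fine*).
Since the final sound of *wagil* is /l/ (a consonant), it takes -ur, giving *wagilur*.
The final sound of *lo* is /o/, which is a vowel, so the suffix is -a, giving *loa*.

wagilur, loa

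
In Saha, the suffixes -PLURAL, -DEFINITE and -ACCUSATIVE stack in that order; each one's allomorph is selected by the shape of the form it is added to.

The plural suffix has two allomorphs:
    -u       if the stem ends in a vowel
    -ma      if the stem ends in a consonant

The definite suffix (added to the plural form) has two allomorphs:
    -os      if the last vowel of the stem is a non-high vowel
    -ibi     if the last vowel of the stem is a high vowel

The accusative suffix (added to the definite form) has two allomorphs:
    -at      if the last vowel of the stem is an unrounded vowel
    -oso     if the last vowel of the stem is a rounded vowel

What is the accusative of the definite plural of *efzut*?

efzutmaososo

*efzut*: final sound = /t/, a consonant → -ma → *efzutma*.
The plural form *efzutma*: last vowel = /a/, a non-high vowel → -os → *efzutmaos*.
The definite form *efzutmaos*: last vowel = /o/, a rounded vowel → -oso → *efzutmaososo*.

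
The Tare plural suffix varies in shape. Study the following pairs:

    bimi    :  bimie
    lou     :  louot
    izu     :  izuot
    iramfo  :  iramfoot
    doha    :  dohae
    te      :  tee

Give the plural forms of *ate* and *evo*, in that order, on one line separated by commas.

The alternation tracks the last vowel of the stem — -ot when the last vowel of the stem is a rounded vowel (*lou*, *izu*, *iramfo*); -e when the last vowel of the stem is an unrounded vowel (*bimi*, *doha*, *te*).
*ate* — last vowel /e/ (an unrounded vowel) → -e → *atee*.
The last vowel of *evo* is /o/, which is a rounded vowel, so the suffix is -ot, giving *evoot*.

atee, evoot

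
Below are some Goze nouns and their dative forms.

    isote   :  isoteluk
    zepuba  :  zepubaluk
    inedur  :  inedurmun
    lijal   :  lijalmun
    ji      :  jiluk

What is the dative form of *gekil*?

gekilmun

The suffix is conditioned by the final sound: -mun when the stem ends in a consonant (*inedur*, *lijal*); -luk when the stem ends in a vowel (*isote*, *zepuba*, *ji*).
*gekil*: final sound = /l/, a consonant → -mun → *gekilmun*.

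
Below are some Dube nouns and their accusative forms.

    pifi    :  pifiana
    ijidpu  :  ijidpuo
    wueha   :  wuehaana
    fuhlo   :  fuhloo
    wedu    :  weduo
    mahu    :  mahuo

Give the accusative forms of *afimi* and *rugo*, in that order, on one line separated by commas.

afimiana, rugoo

The alternation tracks the last vowel of the stem — -o when the last vowel of the stem is a rounded vowel (*ijidpu*, *fuhlo*, *wedu*, *mahu*); -ana when the last vowel of the stem is an unrounded vowel (*pifi*, *wueha*).
*afimi* — last vowel /i/ (an unrounded vowel) → -ana → *afimiana*.
The last vowel of *rugo* is /o/, which is a rounded vowel, so the suffix is -o, giving *rugoo*.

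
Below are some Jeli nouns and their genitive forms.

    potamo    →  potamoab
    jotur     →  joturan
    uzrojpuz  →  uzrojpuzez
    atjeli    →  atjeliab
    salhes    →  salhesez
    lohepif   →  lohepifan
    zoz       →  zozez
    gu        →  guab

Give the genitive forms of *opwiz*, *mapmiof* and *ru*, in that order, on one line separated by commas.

The alternation tracks the final sound of the stem — -ez when the stem ends in a sibilant (*uzrojpuz*, *salhes*, *zoz*); -an when the stem ends in a non-sibilant consonant (*jotur*, *lohepif*); -ab when the stem ends in a vowel (*potamo*, *atjeli*, *gu*).
*opwiz* — final sound /z/ (a sibilant) → -ez → *opwizez*.
The final sound of *mapmiof* is /f/, which is a non-sibilant consonant, so the suffix is -an, giving *mapmiofan*.
*ru*: final sound = /u/, a vowel → -ab → *ruab*.

opwizez, mapmiofan, ruab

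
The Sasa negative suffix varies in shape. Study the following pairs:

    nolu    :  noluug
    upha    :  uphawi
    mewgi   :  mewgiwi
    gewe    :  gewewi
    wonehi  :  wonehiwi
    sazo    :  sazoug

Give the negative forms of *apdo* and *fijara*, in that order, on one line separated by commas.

The alternation tracks the last vowel of the stem — -ug when the last vowel of the stem is a rounded vowel (*nolu*, *sazo*); -wi when the last vowel of the stem is an unrounded vowel (*upha*, *mewgi*, *gewe*, *wonehi*).
*apdo*: last vowel = /o/, a rounded vowel → -ug → *apdoug*.
Since the last vowel of *fijara* is /a/ (an unrounded vowel), it takes -wi, giving *fijarawi*.

apdoug, fijarawi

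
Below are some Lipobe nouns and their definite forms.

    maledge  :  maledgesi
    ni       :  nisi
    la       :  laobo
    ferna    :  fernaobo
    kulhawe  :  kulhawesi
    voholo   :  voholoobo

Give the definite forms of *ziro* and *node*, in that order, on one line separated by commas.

The pattern is front/back vowel harmony: -si when the last vowel of the stem is a front vowel (*maledge*, *ni*, *kulhawe*); -obo when the last vowel of the stem is a back vowel (*la*, *ferna*, *voholo*).
The last vowel of *ziro* is /o/, which is a back vowel, so the suffix is -obo, giving *ziroobo*.
The last vowel of *node* is /e/, which is a front vowel, so the suffix is -si, giving *nodesi*.

ziroobo, nodesi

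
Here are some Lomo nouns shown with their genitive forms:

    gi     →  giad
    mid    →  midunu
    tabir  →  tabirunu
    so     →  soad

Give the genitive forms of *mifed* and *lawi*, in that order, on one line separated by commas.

mifedunu, lawiad

Looking at the final sound of each stem: -unu when the stem ends in a consonant (*mid*, *tabir*); -ad when the stem ends in a vowel (*gi*, *so*).
*mifed*: final sound = /d/, a consonant → -unu → *mifedunu*.
The final sound of *lawi* is /i/, which is a vowel, so the suffix is -ad, giving *lawiad*.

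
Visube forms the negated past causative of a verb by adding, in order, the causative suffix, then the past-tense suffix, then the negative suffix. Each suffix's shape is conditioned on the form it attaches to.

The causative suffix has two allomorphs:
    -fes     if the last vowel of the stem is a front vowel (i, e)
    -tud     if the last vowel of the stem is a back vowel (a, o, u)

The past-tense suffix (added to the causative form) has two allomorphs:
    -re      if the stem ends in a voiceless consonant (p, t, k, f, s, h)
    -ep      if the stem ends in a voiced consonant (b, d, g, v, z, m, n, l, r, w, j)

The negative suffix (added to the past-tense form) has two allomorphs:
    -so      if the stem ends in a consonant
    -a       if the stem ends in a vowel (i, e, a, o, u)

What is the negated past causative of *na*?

*na*: last vowel = /a/, a back vowel → -tud → *natud*.
The causative form *natud* — final consonant /d/ (voiced) → -ep → *natudep*.
The past-tense form *natudep*: final sound = /p/, a consonant → -so → *natudepso*.

natudepso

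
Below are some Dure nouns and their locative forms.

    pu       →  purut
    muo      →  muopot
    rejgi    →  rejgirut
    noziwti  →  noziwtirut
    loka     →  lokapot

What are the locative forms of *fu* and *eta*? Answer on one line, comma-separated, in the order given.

The pattern is height harmony: -rut when the last vowel of the stem is a high vowel (*pu*, *rejgi*, *noziwti*); -pot when the last vowel of the stem is a non-high vowel (*muo*, *loka*).
*fu*: last vowel = /u/, a high vowel → -rut → *furut*.
*eta*: last vowel = /a/, a non-high vowel → -pot → *etapot*.

furut, etapot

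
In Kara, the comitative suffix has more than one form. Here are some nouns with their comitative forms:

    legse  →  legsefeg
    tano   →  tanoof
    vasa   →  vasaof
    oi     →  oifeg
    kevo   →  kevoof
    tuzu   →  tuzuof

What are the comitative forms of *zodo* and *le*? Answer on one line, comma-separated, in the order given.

Looking at the last vowel of each stem: -feg when the last vowel of the stem is a front vowel (*legse*, *oi*); -of when the last vowel of the stem is a back vowel (*tano*, *vasa*, *kevo*, *tuzu*).
The last vowel of *zodo* is /o/, which is a back vowel, so the suffix is -of, giving *zodoof*.
*le* — last vowel /e/ (a front vowel) → -feg → *lefeg*.

zodoof, lefeg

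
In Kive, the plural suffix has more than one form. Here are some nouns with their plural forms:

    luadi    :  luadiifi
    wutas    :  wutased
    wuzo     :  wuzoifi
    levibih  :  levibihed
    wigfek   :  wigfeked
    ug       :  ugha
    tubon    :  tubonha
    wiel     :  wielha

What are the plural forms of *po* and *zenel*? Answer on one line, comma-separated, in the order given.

poifi, zenelha

Looking at the final sound of each stem: -ed when the stem ends in a voiceless consonant (*wutas*, *levibih*, *wigfek*); -ha when the stem ends in a voiced consonant (*ug*, *tubon*, *wiel*); -ifi when the stem ends in a vowel (*luadi*, *wuzo*).
*po* — final sound /o/ (a vowel) → -ifi → *poifi*.
Since the final sound of *zenel* is /l/ (a voiced consonant), it takes -ha, giving *zenelha*.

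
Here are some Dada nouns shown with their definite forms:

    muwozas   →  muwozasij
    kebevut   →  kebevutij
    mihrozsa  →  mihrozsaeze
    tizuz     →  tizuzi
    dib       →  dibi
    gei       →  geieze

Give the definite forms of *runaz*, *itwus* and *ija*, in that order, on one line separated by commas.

The suffix is conditioned by the final sound: -ij when the stem ends in a voiceless consonant (*muwozas*, *kebevut*); -i when the stem ends in a voiced consonant (*tizuz*, *dib*); -eze when the stem ends in a vowel (*mihrozsa*, *gei*).
Since the final sound of *runaz* is /z/ (a voiced consonant), it takes -i, giving *runazi*.
*itwus*: final sound = /s/, a voiceless consonant → -ij → *itwusij*.
*ija*: final sound = /a/, a vowel → -eze → *ijaeze*.

runazi, itwusij, ijaeze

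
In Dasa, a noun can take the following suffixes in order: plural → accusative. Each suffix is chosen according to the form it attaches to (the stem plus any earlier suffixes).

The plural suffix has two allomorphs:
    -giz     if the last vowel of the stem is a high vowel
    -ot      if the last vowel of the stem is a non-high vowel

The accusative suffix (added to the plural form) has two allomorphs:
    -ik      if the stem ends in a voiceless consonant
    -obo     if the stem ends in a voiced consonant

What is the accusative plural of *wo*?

Since the last vowel of *wo* is /o/ (a non-high vowel), it takes -ot, giving *woot*.
The plural form *woot* — final consonant /t/ (voiceless) → -ik → *wootik*.

wootik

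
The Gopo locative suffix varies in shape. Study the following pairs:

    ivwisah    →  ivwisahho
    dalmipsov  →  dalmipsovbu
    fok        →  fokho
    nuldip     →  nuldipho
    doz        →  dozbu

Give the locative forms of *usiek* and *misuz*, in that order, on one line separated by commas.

The pattern is voicing of the final consonant: -ho when the stem ends in a voiceless consonant (*ivwisah*, *fok*, *nuldip*); -bu when the stem ends in a voiced consonant (*dalmipsov*, *doz*).
The final consonant of *usiek* is /k/, which is voiceless, so the suffix is -ho, giving *usiekho*.
*misuz*: final consonant = /z/, voiced → -bu → *misuzbu*.

usiekho, misuzbu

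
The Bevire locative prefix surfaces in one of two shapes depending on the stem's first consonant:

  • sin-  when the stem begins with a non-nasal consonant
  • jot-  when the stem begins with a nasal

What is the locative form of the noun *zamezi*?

sinzamezi

*zamezi*: first consonant = /z/, non-nasal → sin- → *sinzamezi*.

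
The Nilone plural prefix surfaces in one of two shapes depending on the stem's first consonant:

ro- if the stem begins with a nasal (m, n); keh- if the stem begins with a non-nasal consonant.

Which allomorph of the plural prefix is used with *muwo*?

ro-

The first consonant of *muwo* is /m/, which is a nasal, so the prefix is ro-.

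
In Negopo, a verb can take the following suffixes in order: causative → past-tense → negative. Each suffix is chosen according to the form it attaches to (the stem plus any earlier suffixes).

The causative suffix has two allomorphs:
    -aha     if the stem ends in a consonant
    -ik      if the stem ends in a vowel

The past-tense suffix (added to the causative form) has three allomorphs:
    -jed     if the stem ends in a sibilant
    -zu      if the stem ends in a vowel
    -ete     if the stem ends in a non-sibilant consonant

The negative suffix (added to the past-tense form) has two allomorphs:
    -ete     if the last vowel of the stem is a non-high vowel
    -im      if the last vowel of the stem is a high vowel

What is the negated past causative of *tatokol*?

tatokolahazuim

*tatokol*: final sound = /l/, a consonant → -aha → *tatokolaha*.
The causative form *tatokolaha*: final sound = /a/, a vowel → -zu → *tatokolahazu*.
The past-tense form *tatokolahazu* — last vowel /u/ (a high vowel) → -im → *tatokolahazuim*.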